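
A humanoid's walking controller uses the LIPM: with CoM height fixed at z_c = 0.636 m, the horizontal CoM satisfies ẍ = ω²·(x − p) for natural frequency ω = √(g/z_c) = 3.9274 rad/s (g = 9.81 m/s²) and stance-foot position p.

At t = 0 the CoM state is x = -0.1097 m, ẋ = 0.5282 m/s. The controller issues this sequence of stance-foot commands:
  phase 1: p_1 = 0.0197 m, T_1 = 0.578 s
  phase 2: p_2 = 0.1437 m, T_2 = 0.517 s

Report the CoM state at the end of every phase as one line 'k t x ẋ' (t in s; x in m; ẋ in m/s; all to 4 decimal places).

phase 1: p=0.0197, T=0.578, ωT=2.270037, cosh=4.891535, sinh=4.788226; start (x,ẋ)=(-0.109700, 0.528200) → end (x,ẋ)=(0.030709, 0.150305)
phase 2: p=0.1437, T=0.517, ωT=2.030466, cosh=3.874454, sinh=3.743180; start (x,ẋ)=(0.030709, 0.150305) → end (x,ẋ)=(-0.150824, -1.078728)

1 0.5780 0.0307 0.1503
2 1.0950 -0.1508 -1.0787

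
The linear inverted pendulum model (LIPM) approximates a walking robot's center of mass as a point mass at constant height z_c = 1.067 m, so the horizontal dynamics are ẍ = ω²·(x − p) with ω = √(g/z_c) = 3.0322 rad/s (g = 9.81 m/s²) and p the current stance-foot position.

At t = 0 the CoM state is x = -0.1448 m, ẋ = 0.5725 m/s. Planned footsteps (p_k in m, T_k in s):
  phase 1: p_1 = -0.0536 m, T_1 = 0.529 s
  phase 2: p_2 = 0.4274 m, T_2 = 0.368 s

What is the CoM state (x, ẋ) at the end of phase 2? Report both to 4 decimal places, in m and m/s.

x = 0.3461, ẋ = 0.2873

phase 1: p=-0.0536, T=0.529, ωT=1.604034, cosh=2.587068, sinh=2.385984; start (x,ẋ)=(-0.144800, 0.572500) → end (x,ẋ)=(0.160949, 0.821284)
phase 2: p=0.4274, T=0.368, ωT=1.115850, cosh=1.689898, sinh=1.362262; start (x,ẋ)=(0.160949, 0.821284) → end (x,ẋ)=(0.346100, 0.287273)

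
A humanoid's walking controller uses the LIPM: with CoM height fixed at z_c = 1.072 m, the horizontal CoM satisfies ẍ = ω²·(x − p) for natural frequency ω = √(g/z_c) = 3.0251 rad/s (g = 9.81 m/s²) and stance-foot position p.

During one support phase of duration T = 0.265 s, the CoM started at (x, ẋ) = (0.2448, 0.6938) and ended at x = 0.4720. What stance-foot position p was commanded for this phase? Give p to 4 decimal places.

p = 0.1769

ωT = 3.0251·0.265 = 0.801652; cosh(ωT) = 1.338903, sinh(ωT) = 0.890316
x(T) = p + (x₀−p)·cosh(ωT) + (ẋ₀/ω)·sinh(ωT) ⇒ p·(1 − cosh) = x(T) − x₀·cosh − (ẋ₀/ω)·sinh
numerator   = 0.4720 − (0.2448)·1.338903 − (0.6938/3.0251)·0.890316 = -0.059956
denominator = 1 − 1.338903 = -0.338903
p = -0.059956 / -0.338903 = 0.1769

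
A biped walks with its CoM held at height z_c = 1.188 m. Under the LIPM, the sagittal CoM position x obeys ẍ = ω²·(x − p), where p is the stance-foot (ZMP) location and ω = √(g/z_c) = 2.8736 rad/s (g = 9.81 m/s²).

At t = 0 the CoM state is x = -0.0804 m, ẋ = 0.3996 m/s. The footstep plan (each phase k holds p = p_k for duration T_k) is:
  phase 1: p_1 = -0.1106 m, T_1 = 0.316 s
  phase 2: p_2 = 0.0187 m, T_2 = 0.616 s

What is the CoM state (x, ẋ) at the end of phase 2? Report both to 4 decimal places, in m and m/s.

phase 1: p=-0.1106, T=0.316, ωT=0.908058, cosh=1.441404, sinh=1.038097; start (x,ẋ)=(-0.080400, 0.399600) → end (x,ẋ)=(0.077287, 0.666074)
phase 2: p=0.0187, T=0.616, ωT=1.770138, cosh=3.020985, sinh=2.850676; start (x,ẋ)=(0.077287, 0.666074) → end (x,ẋ)=(0.856452, 2.492129)

x = 0.8565, ẋ = 2.4921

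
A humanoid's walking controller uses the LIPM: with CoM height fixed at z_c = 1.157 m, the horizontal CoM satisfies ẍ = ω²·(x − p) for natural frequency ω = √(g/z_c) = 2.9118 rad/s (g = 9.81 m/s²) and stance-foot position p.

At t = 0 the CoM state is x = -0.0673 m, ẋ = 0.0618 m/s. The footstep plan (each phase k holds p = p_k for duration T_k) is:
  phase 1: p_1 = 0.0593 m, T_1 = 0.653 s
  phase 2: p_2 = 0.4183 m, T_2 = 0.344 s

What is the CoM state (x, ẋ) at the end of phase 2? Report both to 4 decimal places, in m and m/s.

phase 1: p=0.0593, T=0.653, ωT=1.901405, cosh=3.422328, sinh=3.272969; start (x,ẋ)=(-0.067300, 0.061800) → end (x,ẋ)=(-0.304501, -0.995028)
phase 2: p=0.4183, T=0.344, ωT=1.001659, cosh=1.545033, sinh=1.177763; start (x,ẋ)=(-0.304501, -0.995028) → end (x,ẋ)=(-1.100920, -4.016132)

x = -1.1009, ẋ = -4.0161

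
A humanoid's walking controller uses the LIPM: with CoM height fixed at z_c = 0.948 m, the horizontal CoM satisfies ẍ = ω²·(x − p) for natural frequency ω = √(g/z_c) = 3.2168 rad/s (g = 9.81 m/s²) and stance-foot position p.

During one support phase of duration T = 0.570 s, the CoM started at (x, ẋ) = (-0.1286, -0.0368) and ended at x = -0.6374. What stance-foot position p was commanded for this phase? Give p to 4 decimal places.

ωT = 3.2168·0.570 = 1.833576; cosh(ωT) = 3.208030, sinh(ωT) = 3.048189
x(T) = p + (x₀−p)·cosh(ωT) + (ẋ₀/ω)·sinh(ωT) ⇒ p·(1 − cosh) = x(T) − x₀·cosh − (ẋ₀/ω)·sinh
numerator   = -0.6374 − (-0.1286)·3.208030 − (-0.0368/3.2168)·3.048189 = -0.189976
denominator = 1 − 3.208030 = -2.208030
p = -0.189976 / -2.208030 = 0.0860

p = 0.0860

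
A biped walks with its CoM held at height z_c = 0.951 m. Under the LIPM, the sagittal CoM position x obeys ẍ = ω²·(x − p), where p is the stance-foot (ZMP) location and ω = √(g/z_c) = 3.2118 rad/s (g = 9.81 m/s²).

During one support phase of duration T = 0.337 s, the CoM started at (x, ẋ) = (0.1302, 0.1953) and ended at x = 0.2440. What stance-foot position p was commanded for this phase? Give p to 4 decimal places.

ωT = 3.2118·0.337 = 1.082377; cosh(ωT) = 1.645238, sinh(ωT) = 1.306448
x(T) = p + (x₀−p)·cosh(ωT) + (ẋ₀/ω)·sinh(ωT) ⇒ p·(1 − cosh) = x(T) − x₀·cosh − (ẋ₀/ω)·sinh
numerator   = 0.2440 − (0.1302)·1.645238 − (0.1953/3.2118)·1.306448 = -0.049651
denominator = 1 − 1.645238 = -0.645238
p = -0.049651 / -0.645238 = 0.0770

p = 0.0770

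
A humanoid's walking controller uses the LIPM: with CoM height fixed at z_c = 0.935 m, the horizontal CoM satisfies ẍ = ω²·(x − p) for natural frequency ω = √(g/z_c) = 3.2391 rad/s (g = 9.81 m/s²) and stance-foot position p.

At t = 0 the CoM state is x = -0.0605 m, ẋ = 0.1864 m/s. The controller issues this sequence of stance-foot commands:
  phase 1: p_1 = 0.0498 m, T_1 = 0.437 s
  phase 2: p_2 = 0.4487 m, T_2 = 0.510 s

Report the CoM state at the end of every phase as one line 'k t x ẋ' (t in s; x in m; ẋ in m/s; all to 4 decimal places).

phase 1: p=0.0498, T=0.437, ωT=1.415487, cosh=2.180649, sinh=1.937842; start (x,ẋ)=(-0.060500, 0.186400) → end (x,ẋ)=(-0.079209, -0.285865)
phase 2: p=0.4487, T=0.510, ωT=1.651941, cosh=2.704387, sinh=2.512709; start (x,ẋ)=(-0.079209, -0.285865) → end (x,ẋ)=(-1.200728, -5.069696)

1 0.4370 -0.0792 -0.2859
2 0.9470 -1.2007 -5.0697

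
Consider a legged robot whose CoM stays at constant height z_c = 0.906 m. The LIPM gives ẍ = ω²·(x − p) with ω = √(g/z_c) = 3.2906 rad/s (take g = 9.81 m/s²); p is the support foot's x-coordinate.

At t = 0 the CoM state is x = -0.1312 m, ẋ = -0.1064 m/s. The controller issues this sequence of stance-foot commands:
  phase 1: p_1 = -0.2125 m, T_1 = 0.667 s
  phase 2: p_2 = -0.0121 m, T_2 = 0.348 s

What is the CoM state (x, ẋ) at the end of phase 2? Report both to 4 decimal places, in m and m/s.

phase 1: p=-0.2125, T=0.667, ωT=2.194830, cosh=4.544927, sinh=4.433549; start (x,ẋ)=(-0.131200, -0.106400) → end (x,ẋ)=(0.013646, 0.702509)
phase 2: p=-0.0121, T=0.348, ωT=1.145129, cosh=1.730515, sinh=1.412332; start (x,ẋ)=(0.013646, 0.702509) → end (x,ẋ)=(0.333971, 1.335353)

x = 0.3340, ẋ = 1.3354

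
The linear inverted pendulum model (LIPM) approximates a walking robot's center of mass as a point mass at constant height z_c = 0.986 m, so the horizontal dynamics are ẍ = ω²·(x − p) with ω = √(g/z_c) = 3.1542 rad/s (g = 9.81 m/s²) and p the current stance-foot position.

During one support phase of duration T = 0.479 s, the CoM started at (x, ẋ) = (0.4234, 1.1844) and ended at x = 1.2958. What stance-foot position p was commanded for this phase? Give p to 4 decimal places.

p = 0.3774

ωT = 3.1542·0.479 = 1.510862; cosh(ωT) = 2.375677, sinh(ωT) = 2.154957
x(T) = p + (x₀−p)·cosh(ωT) + (ẋ₀/ω)·sinh(ωT) ⇒ p·(1 − cosh) = x(T) − x₀·cosh − (ẋ₀/ω)·sinh
numerator   = 1.2958 − (0.4234)·2.375677 − (1.1844/3.1542)·2.154957 = -0.519246
denominator = 1 − 2.375677 = -1.375677
p = -0.519246 / -1.375677 = 0.3774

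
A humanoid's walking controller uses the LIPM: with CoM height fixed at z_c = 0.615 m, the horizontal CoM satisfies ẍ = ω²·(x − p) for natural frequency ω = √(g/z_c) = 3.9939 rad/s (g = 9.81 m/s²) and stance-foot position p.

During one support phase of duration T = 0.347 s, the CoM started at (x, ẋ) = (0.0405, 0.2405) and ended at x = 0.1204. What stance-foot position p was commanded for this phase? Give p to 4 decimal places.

ωT = 3.9939·0.347 = 1.385883; cosh(ωT) = 2.124229, sinh(ωT) = 1.874127
x(T) = p + (x₀−p)·cosh(ωT) + (ẋ₀/ω)·sinh(ωT) ⇒ p·(1 − cosh) = x(T) − x₀·cosh − (ẋ₀/ω)·sinh
numerator   = 0.1204 − (0.0405)·2.124229 − (0.2405/3.9939)·1.874127 = -0.078485
denominator = 1 − 2.124229 = -1.124229
p = -0.078485 / -1.124229 = 0.0698

p = 0.0698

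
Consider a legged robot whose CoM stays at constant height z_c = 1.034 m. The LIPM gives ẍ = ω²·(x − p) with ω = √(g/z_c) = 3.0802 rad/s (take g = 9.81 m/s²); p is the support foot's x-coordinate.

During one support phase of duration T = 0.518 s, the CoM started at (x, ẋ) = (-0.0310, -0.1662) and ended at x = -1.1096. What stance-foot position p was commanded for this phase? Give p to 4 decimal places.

p = 0.5760

ωT = 3.0802·0.518 = 1.595544; cosh(ωT) = 2.566904, sinh(ωT) = 2.364105
x(T) = p + (x₀−p)·cosh(ωT) + (ẋ₀/ω)·sinh(ωT) ⇒ p·(1 − cosh) = x(T) − x₀·cosh − (ẋ₀/ω)·sinh
numerator   = -1.1096 − (-0.0310)·2.566904 − (-0.1662/3.0802)·2.364105 = -0.902465
denominator = 1 − 2.566904 = -1.566904
p = -0.902465 / -1.566904 = 0.5760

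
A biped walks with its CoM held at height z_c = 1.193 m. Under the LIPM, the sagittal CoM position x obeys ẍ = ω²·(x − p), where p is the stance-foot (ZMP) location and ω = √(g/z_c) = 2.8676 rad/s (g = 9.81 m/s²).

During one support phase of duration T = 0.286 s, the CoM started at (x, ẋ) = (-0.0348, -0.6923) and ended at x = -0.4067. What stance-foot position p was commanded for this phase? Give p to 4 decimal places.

p = 0.3897

ωT = 2.8676·0.286 = 0.820134; cosh(ωT) = 1.355588, sinh(ωT) = 0.915215
x(T) = p + (x₀−p)·cosh(ωT) + (ẋ₀/ω)·sinh(ωT) ⇒ p·(1 − cosh) = x(T) − x₀·cosh − (ẋ₀/ω)·sinh
numerator   = -0.4067 − (-0.0348)·1.355588 − (-0.6923/2.8676)·0.915215 = -0.138573
denominator = 1 − 1.355588 = -0.355588
p = -0.138573 / -0.355588 = 0.3897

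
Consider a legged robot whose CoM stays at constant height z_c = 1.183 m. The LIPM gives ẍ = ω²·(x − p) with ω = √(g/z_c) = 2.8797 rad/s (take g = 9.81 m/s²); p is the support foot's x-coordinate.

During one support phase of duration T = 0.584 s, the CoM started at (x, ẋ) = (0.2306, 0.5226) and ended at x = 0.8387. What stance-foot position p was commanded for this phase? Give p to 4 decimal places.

p = 0.1535

ωT = 2.8797·0.584 = 1.681745; cosh(ωT) = 2.780488, sinh(ωT) = 2.594438
x(T) = p + (x₀−p)·cosh(ωT) + (ẋ₀/ω)·sinh(ωT) ⇒ p·(1 − cosh) = x(T) − x₀·cosh − (ẋ₀/ω)·sinh
numerator   = 0.8387 − (0.2306)·2.780488 − (0.5226/2.8797)·2.594438 = -0.273312
denominator = 1 − 2.780488 = -1.780488
p = -0.273312 / -1.780488 = 0.1535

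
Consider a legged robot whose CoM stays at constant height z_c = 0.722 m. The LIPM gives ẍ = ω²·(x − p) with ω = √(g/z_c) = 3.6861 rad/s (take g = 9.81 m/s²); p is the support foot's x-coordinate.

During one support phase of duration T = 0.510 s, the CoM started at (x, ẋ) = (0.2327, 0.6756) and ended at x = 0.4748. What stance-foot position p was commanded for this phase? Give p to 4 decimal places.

ωT = 3.6861·0.510 = 1.879911; cosh(ωT) = 3.352763, sinh(ωT) = 3.200159
x(T) = p + (x₀−p)·cosh(ωT) + (ẋ₀/ω)·sinh(ωT) ⇒ p·(1 − cosh) = x(T) − x₀·cosh − (ẋ₀/ω)·sinh
numerator   = 0.4748 − (0.2327)·3.352763 − (0.6756/3.6861)·3.200159 = -0.891923
denominator = 1 − 3.352763 = -2.352763
p = -0.891923 / -2.352763 = 0.3791

p = 0.3791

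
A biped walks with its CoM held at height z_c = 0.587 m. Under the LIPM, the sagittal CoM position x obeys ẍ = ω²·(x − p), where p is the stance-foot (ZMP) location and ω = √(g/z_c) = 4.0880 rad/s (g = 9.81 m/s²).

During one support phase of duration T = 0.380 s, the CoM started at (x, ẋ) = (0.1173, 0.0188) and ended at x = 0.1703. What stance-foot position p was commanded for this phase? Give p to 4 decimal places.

p = 0.0883

ωT = 4.0880·0.380 = 1.553440; cosh(ωT) = 2.469612, sinh(ωT) = 2.258093
x(T) = p + (x₀−p)·cosh(ωT) + (ẋ₀/ω)·sinh(ωT) ⇒ p·(1 − cosh) = x(T) − x₀·cosh − (ẋ₀/ω)·sinh
numerator   = 0.1703 − (0.1173)·2.469612 − (0.0188/4.0880)·2.258093 = -0.129770
denominator = 1 − 2.469612 = -1.469612
p = -0.129770 / -1.469612 = 0.0883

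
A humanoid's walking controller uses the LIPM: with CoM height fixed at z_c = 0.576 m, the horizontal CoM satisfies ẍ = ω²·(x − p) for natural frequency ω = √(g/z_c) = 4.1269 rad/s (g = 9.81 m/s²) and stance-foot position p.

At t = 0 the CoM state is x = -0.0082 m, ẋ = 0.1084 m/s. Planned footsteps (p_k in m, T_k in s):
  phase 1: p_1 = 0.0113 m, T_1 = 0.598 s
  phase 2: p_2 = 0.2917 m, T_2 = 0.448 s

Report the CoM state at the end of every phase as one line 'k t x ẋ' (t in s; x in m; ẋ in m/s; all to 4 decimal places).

phase 1: p=0.0113, T=0.598, ωT=2.467886, cosh=5.941123, sinh=5.856360; start (x,ẋ)=(-0.008200, 0.108400) → end (x,ẋ)=(0.049275, 0.172730)
phase 2: p=0.2917, T=0.448, ωT=1.848851, cosh=3.254968, sinh=3.097550; start (x,ẋ)=(0.049275, 0.172730) → end (x,ẋ)=(-0.367738, -2.536753)

1 0.5980 0.0493 0.1727
2 1.0460 -0.3677 -2.5368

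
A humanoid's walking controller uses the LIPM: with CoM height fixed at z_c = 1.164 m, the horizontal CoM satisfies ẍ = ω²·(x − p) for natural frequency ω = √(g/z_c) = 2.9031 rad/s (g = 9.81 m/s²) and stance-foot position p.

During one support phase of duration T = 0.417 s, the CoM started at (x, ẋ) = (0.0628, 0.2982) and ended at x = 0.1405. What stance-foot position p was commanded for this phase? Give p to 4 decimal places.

ωT = 2.9031·0.417 = 1.210593; cosh(ωT) = 1.826747, sinh(ωT) = 1.528726
x(T) = p + (x₀−p)·cosh(ωT) + (ẋ₀/ω)·sinh(ωT) ⇒ p·(1 − cosh) = x(T) − x₀·cosh − (ẋ₀/ω)·sinh
numerator   = 0.1405 − (0.0628)·1.826747 − (0.2982/2.9031)·1.528726 = -0.131247
denominator = 1 − 1.826747 = -0.826747
p = -0.131247 / -0.826747 = 0.1588

p = 0.1588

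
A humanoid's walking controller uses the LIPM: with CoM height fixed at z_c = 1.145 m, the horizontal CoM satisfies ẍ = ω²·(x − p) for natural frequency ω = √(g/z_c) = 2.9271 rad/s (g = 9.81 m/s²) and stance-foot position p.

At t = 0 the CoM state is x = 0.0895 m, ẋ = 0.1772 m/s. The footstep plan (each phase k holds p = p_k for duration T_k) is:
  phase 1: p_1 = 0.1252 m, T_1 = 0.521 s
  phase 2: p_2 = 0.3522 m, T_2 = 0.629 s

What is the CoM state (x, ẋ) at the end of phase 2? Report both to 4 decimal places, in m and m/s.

phase 1: p=0.1252, T=0.521, ωT=1.525019, cosh=2.406424, sinh=2.188807; start (x,ẋ)=(0.089500, 0.177200) → end (x,ẋ)=(0.171796, 0.197694)
phase 2: p=0.3522, T=0.629, ωT=1.841146, cosh=3.231197, sinh=3.072561; start (x,ẋ)=(0.171796, 0.197694) → end (x,ẋ)=(-0.023203, -0.983711)

x = -0.0232, ẋ = -0.9837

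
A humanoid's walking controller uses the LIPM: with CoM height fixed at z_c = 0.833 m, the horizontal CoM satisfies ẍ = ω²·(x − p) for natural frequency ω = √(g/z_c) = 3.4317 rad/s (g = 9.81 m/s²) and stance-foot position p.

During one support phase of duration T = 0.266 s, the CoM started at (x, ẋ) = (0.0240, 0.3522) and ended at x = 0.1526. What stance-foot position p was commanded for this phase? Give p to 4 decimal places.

ωT = 3.4317·0.266 = 0.912832; cosh(ωT) = 1.446377, sinh(ωT) = 1.044991
x(T) = p + (x₀−p)·cosh(ωT) + (ẋ₀/ω)·sinh(ωT) ⇒ p·(1 − cosh) = x(T) − x₀·cosh − (ẋ₀/ω)·sinh
numerator   = 0.1526 − (0.0240)·1.446377 − (0.3522/3.4317)·1.044991 = 0.010638
denominator = 1 − 1.446377 = -0.446377
p = 0.010638 / -0.446377 = -0.0238

p = -0.0238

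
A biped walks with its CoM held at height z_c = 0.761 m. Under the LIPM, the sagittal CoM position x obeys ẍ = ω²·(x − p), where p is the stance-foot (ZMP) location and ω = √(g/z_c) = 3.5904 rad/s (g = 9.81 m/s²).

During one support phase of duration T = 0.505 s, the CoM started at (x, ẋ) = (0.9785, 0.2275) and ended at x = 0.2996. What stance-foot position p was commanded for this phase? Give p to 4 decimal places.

p = 1.3829

ωT = 3.5904·0.505 = 1.813152; cosh(ωT) = 3.146439, sinh(ωT) = 2.983299
x(T) = p + (x₀−p)·cosh(ωT) + (ẋ₀/ω)·sinh(ωT) ⇒ p·(1 − cosh) = x(T) − x₀·cosh − (ẋ₀/ω)·sinh
numerator   = 0.2996 − (0.9785)·3.146439 − (0.2275/3.5904)·2.983299 = -2.968222
denominator = 1 − 3.146439 = -2.146439
p = -2.968222 / -2.146439 = 1.3829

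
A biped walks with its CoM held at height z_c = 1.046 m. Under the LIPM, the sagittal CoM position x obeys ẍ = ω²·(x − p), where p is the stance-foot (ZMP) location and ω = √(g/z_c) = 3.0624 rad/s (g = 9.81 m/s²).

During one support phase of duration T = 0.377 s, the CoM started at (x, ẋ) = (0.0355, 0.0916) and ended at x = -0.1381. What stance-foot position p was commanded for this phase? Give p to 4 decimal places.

ωT = 3.0624·0.377 = 1.154525; cosh(ωT) = 1.743861, sinh(ωT) = 1.428654
x(T) = p + (x₀−p)·cosh(ωT) + (ẋ₀/ω)·sinh(ωT) ⇒ p·(1 − cosh) = x(T) − x₀·cosh − (ẋ₀/ω)·sinh
numerator   = -0.1381 − (0.0355)·1.743861 − (0.0916/3.0624)·1.428654 = -0.242740
denominator = 1 − 1.743861 = -0.743861
p = -0.242740 / -0.743861 = 0.3263

p = 0.3263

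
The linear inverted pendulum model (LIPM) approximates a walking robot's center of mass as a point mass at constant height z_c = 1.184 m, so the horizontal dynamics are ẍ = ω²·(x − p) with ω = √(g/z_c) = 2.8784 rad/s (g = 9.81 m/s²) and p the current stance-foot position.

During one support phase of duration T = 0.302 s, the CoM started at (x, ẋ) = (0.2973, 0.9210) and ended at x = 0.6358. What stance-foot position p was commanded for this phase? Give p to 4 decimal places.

ωT = 2.8784·0.302 = 0.869277; cosh(ωT) = 1.402220, sinh(ωT) = 0.982965
x(T) = p + (x₀−p)·cosh(ωT) + (ẋ₀/ω)·sinh(ωT) ⇒ p·(1 − cosh) = x(T) − x₀·cosh − (ẋ₀/ω)·sinh
numerator   = 0.6358 − (0.2973)·1.402220 − (0.9210/2.8784)·0.982965 = -0.095599
denominator = 1 − 1.402220 = -0.402220
p = -0.095599 / -0.402220 = 0.2377

p = 0.2377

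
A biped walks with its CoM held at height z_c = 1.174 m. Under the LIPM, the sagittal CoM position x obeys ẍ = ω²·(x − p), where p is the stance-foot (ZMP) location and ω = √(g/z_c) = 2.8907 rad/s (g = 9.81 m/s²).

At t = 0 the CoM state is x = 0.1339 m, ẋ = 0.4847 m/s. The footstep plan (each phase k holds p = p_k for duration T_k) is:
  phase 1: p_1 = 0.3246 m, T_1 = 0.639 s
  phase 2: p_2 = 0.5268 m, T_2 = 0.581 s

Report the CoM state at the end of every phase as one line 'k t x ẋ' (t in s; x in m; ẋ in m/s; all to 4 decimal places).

1 0.6390 0.2233 -0.1294
2 1.2200 -0.4310 -2.6294

phase 1: p=0.3246, T=0.639, ωT=1.847157, cosh=3.249725, sinh=3.092041; start (x,ẋ)=(0.133900, 0.484700) → end (x,ẋ)=(0.223337, -0.129366)
phase 2: p=0.5268, T=0.581, ωT=1.679497, cosh=2.774662, sinh=2.588194; start (x,ẋ)=(0.223337, -0.129366) → end (x,ẋ)=(-0.431034, -2.629361)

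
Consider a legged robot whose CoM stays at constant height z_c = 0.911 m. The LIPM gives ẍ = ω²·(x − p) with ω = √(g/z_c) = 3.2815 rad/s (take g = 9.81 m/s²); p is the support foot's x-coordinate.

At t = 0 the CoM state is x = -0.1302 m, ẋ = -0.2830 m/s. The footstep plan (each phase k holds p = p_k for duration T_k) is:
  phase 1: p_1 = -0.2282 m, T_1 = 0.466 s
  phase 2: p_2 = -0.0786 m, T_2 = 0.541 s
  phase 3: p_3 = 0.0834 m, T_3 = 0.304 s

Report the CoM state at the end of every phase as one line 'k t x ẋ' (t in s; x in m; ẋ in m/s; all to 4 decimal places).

1 0.4660 -0.1811 0.0235
2 1.0070 -0.3692 -0.8928
3 1.3110 -0.9325 -3.1151

phase 1: p=-0.2282, T=0.466, ωT=1.529179, cosh=2.415550, sinh=2.198837; start (x,ẋ)=(-0.130200, -0.283000) → end (x,ẋ)=(-0.181106, 0.023517)
phase 2: p=-0.0786, T=0.541, ωT=1.775292, cosh=3.035718, sinh=2.866284; start (x,ẋ)=(-0.181106, 0.023517) → end (x,ẋ)=(-0.369238, -0.892753)
phase 3: p=0.0834, T=0.304, ωT=0.997576, cosh=1.540236, sinh=1.171464; start (x,ẋ)=(-0.369238, -0.892753) → end (x,ẋ)=(-0.932474, -3.115065)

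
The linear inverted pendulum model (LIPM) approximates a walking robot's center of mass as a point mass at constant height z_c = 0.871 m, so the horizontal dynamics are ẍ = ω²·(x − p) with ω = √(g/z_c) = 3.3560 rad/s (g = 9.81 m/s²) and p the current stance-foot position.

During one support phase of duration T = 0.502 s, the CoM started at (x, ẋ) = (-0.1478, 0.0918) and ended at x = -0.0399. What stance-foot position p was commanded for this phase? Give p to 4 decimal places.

ωT = 3.3560·0.502 = 1.684712; cosh(ωT) = 2.788198, sinh(ωT) = 2.602700
x(T) = p + (x₀−p)·cosh(ωT) + (ẋ₀/ω)·sinh(ωT) ⇒ p·(1 − cosh) = x(T) − x₀·cosh − (ẋ₀/ω)·sinh
numerator   = -0.0399 − (-0.1478)·2.788198 − (0.0918/3.3560)·2.602700 = 0.301001
denominator = 1 − 2.788198 = -1.788198
p = 0.301001 / -1.788198 = -0.1683

p = -0.1683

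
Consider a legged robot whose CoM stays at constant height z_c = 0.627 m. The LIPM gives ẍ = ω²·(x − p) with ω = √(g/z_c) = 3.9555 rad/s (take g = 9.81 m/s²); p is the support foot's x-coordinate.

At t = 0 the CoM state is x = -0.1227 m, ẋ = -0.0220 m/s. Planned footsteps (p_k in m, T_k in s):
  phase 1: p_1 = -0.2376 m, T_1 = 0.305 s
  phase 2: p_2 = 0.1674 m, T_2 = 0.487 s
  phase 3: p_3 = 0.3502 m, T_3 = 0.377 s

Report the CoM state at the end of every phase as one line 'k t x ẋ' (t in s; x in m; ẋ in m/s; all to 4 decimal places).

phase 1: p=-0.2376, T=0.305, ωT=1.206427, cosh=1.820395, sinh=1.521131; start (x,ẋ)=(-0.122700, -0.022000) → end (x,ẋ)=(-0.036897, 0.651285)
phase 2: p=0.1674, T=0.487, ωT=1.926328, cosh=3.504972, sinh=3.359290; start (x,ẋ)=(-0.036897, 0.651285) → end (x,ẋ)=(0.004462, -0.431894)
phase 3: p=0.3502, T=0.377, ωT=1.491224, cosh=2.333812, sinh=2.108715; start (x,ẋ)=(0.004462, -0.431894) → end (x,ẋ)=(-0.686933, -3.891764)

1 0.3050 -0.0369 0.6513
2 0.7920 0.0045 -0.4319
3 1.1690 -0.6869 -3.8918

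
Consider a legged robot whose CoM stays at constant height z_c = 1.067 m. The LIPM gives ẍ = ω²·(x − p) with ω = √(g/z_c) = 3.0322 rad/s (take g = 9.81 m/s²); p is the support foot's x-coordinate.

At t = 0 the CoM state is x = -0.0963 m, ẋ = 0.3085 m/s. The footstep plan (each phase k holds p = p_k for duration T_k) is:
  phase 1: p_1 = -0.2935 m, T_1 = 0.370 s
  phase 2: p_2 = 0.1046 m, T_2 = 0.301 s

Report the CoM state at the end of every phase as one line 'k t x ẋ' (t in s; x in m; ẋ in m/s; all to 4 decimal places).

phase 1: p=-0.2935, T=0.370, ωT=1.121914, cosh=1.698191, sinh=1.372535; start (x,ẋ)=(-0.096300, 0.308500) → end (x,ẋ)=(0.181027, 1.344599)
phase 2: p=0.1046, T=0.301, ωT=0.912692, cosh=1.446231, sinh=1.044789; start (x,ẋ)=(0.181027, 1.344599) → end (x,ẋ)=(0.678432, 2.186721)

1 0.3700 0.1810 1.3446
2 0.6710 0.6784 2.1867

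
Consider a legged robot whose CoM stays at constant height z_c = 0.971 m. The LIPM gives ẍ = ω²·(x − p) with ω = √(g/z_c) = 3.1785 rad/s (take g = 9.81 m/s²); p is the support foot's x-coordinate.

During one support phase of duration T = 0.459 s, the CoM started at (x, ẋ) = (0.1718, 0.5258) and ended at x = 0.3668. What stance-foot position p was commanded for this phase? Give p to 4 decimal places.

p = 0.2835

ωT = 3.1785·0.459 = 1.458932; cosh(ωT) = 2.266923, sinh(ωT) = 2.034438
x(T) = p + (x₀−p)·cosh(ωT) + (ẋ₀/ω)·sinh(ωT) ⇒ p·(1 − cosh) = x(T) − x₀·cosh − (ẋ₀/ω)·sinh
numerator   = 0.3668 − (0.1718)·2.266923 − (0.5258/3.1785)·2.034438 = -0.359202
denominator = 1 − 2.266923 = -1.266923
p = -0.359202 / -1.266923 = 0.2835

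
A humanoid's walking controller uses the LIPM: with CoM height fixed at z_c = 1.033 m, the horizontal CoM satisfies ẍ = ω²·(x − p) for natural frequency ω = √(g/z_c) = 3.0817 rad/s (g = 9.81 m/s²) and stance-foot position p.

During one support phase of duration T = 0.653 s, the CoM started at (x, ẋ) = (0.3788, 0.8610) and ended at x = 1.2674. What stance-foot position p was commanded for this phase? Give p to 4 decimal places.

ωT = 3.0817·0.653 = 2.012350; cosh(ωT) = 3.807276, sinh(ωT) = 3.673602
x(T) = p + (x₀−p)·cosh(ωT) + (ẋ₀/ω)·sinh(ωT) ⇒ p·(1 − cosh) = x(T) − x₀·cosh − (ẋ₀/ω)·sinh
numerator   = 1.2674 − (0.3788)·3.807276 − (0.8610/3.0817)·3.673602 = -1.201168
denominator = 1 − 3.807276 = -2.807276
p = -1.201168 / -2.807276 = 0.4279

p = 0.4279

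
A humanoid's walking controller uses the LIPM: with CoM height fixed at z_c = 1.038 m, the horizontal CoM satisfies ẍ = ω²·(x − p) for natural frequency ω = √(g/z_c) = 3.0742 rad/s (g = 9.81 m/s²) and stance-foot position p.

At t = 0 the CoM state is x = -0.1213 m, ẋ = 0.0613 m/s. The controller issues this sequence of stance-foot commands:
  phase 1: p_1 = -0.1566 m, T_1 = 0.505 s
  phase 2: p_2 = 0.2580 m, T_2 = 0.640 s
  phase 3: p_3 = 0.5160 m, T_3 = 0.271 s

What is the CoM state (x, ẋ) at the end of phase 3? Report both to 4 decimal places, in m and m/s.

phase 1: p=-0.1566, T=0.505, ωT=1.552471, cosh=2.467425, sinh=2.255701; start (x,ẋ)=(-0.121300, 0.061300) → end (x,ẋ)=(-0.024521, 0.396040)
phase 2: p=0.2580, T=0.640, ωT=1.967488, cosh=3.646247, sinh=3.506439; start (x,ẋ)=(-0.024521, 0.396040) → end (x,ẋ)=(-0.320417, -1.601372)
phase 3: p=0.5160, T=0.271, ωT=0.833108, cosh=1.367577, sinh=0.932881; start (x,ẋ)=(-0.320417, -1.601372) → end (x,ẋ)=(-1.113808, -4.588727)

x = -1.1138, ẋ = -4.5887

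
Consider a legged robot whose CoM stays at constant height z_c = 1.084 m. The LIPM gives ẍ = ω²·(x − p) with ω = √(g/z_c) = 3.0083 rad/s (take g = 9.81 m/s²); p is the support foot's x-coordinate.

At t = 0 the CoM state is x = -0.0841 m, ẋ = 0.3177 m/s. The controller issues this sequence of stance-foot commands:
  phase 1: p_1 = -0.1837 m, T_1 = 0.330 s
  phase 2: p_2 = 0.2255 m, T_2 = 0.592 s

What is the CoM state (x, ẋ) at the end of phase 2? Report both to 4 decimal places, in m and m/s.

x = 0.6199, ẋ = 1.3950

phase 1: p=-0.1837, T=0.330, ωT=0.992739, cosh=1.534588, sinh=1.164028; start (x,ẋ)=(-0.084100, 0.317700) → end (x,ẋ)=(0.092075, 0.836312)
phase 2: p=0.2255, T=0.592, ωT=1.780914, cosh=3.051880, sinh=2.883396; start (x,ẋ)=(0.092075, 0.836312) → end (x,ẋ)=(0.619893, 1.394984)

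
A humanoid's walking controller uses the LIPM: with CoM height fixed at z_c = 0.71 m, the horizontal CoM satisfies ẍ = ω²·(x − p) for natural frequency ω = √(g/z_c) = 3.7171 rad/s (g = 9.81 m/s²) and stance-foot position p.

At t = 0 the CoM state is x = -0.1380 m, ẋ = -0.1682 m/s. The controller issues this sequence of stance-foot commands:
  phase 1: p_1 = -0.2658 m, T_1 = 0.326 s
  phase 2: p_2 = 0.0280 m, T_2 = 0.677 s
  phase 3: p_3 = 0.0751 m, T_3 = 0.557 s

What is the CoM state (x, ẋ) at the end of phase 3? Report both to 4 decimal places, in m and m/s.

x = -0.9249, ẋ = -3.6857

phase 1: p=-0.2658, T=0.326, ωT=1.211775, cosh=1.828555, sinh=1.530886; start (x,ẋ)=(-0.138000, -0.168200) → end (x,ẋ)=(-0.101384, 0.419678)
phase 2: p=0.0280, T=0.677, ωT=2.516477, cosh=6.232814, sinh=6.152070; start (x,ẋ)=(-0.101384, 0.419678) → end (x,ẋ)=(-0.083828, -0.342959)
phase 3: p=0.0751, T=0.557, ωT=2.070425, cosh=4.027161, sinh=3.901029; start (x,ẋ)=(-0.083828, -0.342959) → end (x,ẋ)=(-0.924859, -3.685694)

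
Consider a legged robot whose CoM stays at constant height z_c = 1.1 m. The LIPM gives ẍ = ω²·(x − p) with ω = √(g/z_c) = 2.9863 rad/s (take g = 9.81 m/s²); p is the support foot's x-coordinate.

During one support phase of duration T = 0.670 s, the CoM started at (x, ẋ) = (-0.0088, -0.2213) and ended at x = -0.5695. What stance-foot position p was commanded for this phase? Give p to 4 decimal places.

p = 0.0967

ωT = 2.9863·0.670 = 2.000821; cosh(ωT) = 3.765175, sinh(ωT) = 3.629950
x(T) = p + (x₀−p)·cosh(ωT) + (ẋ₀/ω)·sinh(ωT) ⇒ p·(1 − cosh) = x(T) − x₀·cosh − (ẋ₀/ω)·sinh
numerator   = -0.5695 − (-0.0088)·3.765175 − (-0.2213/2.9863)·3.629950 = -0.267369
denominator = 1 − 3.765175 = -2.765175
p = -0.267369 / -2.765175 = 0.0967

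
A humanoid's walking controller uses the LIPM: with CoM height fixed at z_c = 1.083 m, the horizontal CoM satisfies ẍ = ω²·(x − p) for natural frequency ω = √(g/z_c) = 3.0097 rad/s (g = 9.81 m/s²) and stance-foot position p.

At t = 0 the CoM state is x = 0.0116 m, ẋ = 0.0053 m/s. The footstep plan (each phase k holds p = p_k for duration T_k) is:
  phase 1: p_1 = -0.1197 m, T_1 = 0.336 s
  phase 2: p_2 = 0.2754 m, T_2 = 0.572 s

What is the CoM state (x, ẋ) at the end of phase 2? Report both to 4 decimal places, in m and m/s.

phase 1: p=-0.1197, T=0.336, ωT=1.011259, cosh=1.556411, sinh=1.192650; start (x,ẋ)=(0.011600, 0.005300) → end (x,ẋ)=(0.086757, 0.479553)
phase 2: p=0.2754, T=0.572, ωT=1.721548, cosh=2.885986, sinh=2.707197; start (x,ẋ)=(0.086757, 0.479553) → end (x,ẋ)=(0.162332, -0.153053)

x = 0.1623, ẋ = -0.1531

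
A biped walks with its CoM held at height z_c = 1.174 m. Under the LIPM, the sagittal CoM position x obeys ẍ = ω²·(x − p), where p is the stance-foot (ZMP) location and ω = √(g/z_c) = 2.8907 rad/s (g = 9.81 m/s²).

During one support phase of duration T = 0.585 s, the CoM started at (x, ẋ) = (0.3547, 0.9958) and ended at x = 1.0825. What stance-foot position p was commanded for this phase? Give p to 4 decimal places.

ωT = 2.8907·0.585 = 1.691059; cosh(ωT) = 2.804775, sinh(ωT) = 2.620451
x(T) = p + (x₀−p)·cosh(ωT) + (ẋ₀/ω)·sinh(ωT) ⇒ p·(1 − cosh) = x(T) − x₀·cosh − (ẋ₀/ω)·sinh
numerator   = 1.0825 − (0.3547)·2.804775 − (0.9958/2.8907)·2.620451 = -0.815057
denominator = 1 − 2.804775 = -1.804775
p = -0.815057 / -1.804775 = 0.4516

p = 0.4516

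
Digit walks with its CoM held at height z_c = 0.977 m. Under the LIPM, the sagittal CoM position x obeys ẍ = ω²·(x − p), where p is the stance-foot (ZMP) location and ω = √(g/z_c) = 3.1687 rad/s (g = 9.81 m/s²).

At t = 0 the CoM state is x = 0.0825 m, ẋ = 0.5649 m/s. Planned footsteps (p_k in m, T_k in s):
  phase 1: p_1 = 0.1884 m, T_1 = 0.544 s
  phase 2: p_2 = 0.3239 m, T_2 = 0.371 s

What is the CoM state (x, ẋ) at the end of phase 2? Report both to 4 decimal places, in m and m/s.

x = 0.7329, ẋ = 1.4781

phase 1: p=0.1884, T=0.544, ωT=1.723773, cosh=2.892015, sinh=2.713623; start (x,ẋ)=(0.082500, 0.564900) → end (x,ẋ)=(0.365907, 0.723101)
phase 2: p=0.3239, T=0.371, ωT=1.175588, cosh=1.774342, sinh=1.465705; start (x,ẋ)=(0.365907, 0.723101) → end (x,ẋ)=(0.732910, 1.478124)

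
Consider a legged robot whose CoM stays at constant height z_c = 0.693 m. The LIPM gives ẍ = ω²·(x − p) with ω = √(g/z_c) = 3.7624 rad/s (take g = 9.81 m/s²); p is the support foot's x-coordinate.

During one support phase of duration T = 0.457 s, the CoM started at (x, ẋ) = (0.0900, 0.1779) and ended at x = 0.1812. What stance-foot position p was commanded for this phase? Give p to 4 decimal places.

ωT = 3.7624·0.457 = 1.719417; cosh(ωT) = 2.880222, sinh(ωT) = 2.701051
x(T) = p + (x₀−p)·cosh(ωT) + (ẋ₀/ω)·sinh(ωT) ⇒ p·(1 − cosh) = x(T) − x₀·cosh − (ẋ₀/ω)·sinh
numerator   = 0.1812 − (0.0900)·2.880222 − (0.1779/3.7624)·2.701051 = -0.205735
denominator = 1 − 2.880222 = -1.880222
p = -0.205735 / -1.880222 = 0.1094

p = 0.1094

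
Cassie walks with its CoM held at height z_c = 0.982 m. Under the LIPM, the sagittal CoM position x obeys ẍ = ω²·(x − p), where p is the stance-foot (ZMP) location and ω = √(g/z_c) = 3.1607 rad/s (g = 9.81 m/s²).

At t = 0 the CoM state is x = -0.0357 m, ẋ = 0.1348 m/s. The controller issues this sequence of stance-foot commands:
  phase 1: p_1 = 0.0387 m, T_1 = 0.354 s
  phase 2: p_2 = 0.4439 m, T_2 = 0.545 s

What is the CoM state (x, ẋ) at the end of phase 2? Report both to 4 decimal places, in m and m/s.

phase 1: p=0.0387, T=0.354, ωT=1.118888, cosh=1.694045, sinh=1.367402; start (x,ẋ)=(-0.035700, 0.134800) → end (x,ẋ)=(-0.029019, -0.093196)
phase 2: p=0.4439, T=0.545, ωT=1.722581, cosh=2.888784, sinh=2.710180; start (x,ẋ)=(-0.029019, -0.093196) → end (x,ẋ)=(-1.002172, -4.320276)

x = -1.0022, ẋ = -4.3203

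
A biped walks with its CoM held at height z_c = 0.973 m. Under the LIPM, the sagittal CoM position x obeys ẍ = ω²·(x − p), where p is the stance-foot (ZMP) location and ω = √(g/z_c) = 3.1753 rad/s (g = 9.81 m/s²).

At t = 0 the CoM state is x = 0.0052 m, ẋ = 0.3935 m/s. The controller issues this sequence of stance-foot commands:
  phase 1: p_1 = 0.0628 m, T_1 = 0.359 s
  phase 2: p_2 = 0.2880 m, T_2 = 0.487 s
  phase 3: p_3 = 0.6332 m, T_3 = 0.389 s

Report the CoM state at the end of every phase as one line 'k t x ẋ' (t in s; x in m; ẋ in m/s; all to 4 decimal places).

phase 1: p=0.0628, T=0.359, ωT=1.139933, cosh=1.723199, sinh=1.403359; start (x,ẋ)=(0.005200, 0.393500) → end (x,ẋ)=(0.137455, 0.421408)
phase 2: p=0.2880, T=0.487, ωT=1.546371, cosh=2.453712, sinh=2.240692; start (x,ẋ)=(0.137455, 0.421408) → end (x,ẋ)=(0.215979, -0.037091)
phase 3: p=0.6332, T=0.389, ωT=1.235192, cosh=1.864908, sinh=1.574129; start (x,ẋ)=(0.215979, -0.037091) → end (x,ẋ)=(-0.163266, -2.154579)

1 0.3590 0.1375 0.4214
2 0.8460 0.2160 -0.0371
3 1.2350 -0.1633 -2.1546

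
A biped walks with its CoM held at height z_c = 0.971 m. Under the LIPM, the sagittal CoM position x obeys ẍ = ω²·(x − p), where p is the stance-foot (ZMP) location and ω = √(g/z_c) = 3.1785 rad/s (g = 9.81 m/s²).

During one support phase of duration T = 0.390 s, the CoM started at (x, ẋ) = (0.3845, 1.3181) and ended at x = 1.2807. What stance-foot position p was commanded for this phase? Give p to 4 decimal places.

ωT = 3.1785·0.390 = 1.239615; cosh(ωT) = 1.871889, sinh(ωT) = 1.582394
x(T) = p + (x₀−p)·cosh(ωT) + (ẋ₀/ω)·sinh(ωT) ⇒ p·(1 − cosh) = x(T) − x₀·cosh − (ẋ₀/ω)·sinh
numerator   = 1.2807 − (0.3845)·1.871889 − (1.3181/3.1785)·1.582394 = -0.095248
denominator = 1 − 1.871889 = -0.871889
p = -0.095248 / -0.871889 = 0.1092

p = 0.1092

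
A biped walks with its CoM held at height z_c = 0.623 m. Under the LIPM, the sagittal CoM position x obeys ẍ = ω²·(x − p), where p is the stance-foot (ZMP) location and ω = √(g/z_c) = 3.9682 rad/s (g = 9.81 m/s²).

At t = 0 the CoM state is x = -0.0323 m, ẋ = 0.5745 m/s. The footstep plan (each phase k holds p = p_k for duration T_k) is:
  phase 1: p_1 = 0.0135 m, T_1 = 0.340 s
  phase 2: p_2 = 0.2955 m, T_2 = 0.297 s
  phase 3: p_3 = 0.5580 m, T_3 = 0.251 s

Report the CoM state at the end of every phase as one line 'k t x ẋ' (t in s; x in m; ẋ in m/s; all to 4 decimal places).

1 0.3400 0.1795 0.8550
2 0.6370 0.4061 0.8438
3 0.8880 0.5730 0.5936

phase 1: p=0.0135, T=0.340, ωT=1.349188, cosh=2.056873, sinh=1.797422; start (x,ẋ)=(-0.032300, 0.574500) → end (x,ẋ)=(0.179519, 0.855004)
phase 2: p=0.2955, T=0.297, ωT=1.178555, cosh=1.778700, sinh=1.470977; start (x,ẋ)=(0.179519, 0.855004) → end (x,ẋ)=(0.406146, 0.843797)
phase 3: p=0.5580, T=0.251, ωT=0.996018, cosh=1.538413, sinh=1.169066; start (x,ẋ)=(0.406146, 0.843797) → end (x,ẋ)=(0.572976, 0.593646)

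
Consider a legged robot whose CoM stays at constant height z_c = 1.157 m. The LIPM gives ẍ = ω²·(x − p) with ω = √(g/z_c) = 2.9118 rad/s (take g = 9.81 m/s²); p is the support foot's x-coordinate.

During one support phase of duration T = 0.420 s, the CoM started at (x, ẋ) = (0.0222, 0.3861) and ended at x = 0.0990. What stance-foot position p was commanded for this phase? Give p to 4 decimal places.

p = 0.1746

ωT = 2.9118·0.420 = 1.222956; cosh(ωT) = 1.845787, sinh(ωT) = 1.551428
x(T) = p + (x₀−p)·cosh(ωT) + (ẋ₀/ω)·sinh(ωT) ⇒ p·(1 − cosh) = x(T) − x₀·cosh − (ẋ₀/ω)·sinh
numerator   = 0.0990 − (0.0222)·1.845787 − (0.3861/2.9118)·1.551428 = -0.147693
denominator = 1 − 1.845787 = -0.845787
p = -0.147693 / -0.845787 = 0.1746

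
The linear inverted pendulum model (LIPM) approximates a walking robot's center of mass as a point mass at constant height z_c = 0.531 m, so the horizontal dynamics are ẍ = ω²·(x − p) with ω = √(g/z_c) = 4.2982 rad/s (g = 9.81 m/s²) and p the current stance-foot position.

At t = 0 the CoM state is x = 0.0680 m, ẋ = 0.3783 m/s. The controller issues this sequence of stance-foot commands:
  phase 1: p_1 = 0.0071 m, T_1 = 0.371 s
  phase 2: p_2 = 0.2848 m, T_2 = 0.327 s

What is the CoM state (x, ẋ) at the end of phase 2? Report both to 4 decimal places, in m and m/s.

x = 1.1796, ẋ = 4.1446

phase 1: p=0.0071, T=0.371, ωT=1.594632, cosh=2.564750, sinh=2.361767; start (x,ẋ)=(0.068000, 0.378300) → end (x,ẋ)=(0.371161, 1.588462)
phase 2: p=0.2848, T=0.327, ωT=1.405511, cosh=2.161427, sinh=1.916185; start (x,ẋ)=(0.371161, 1.588462) → end (x,ẋ)=(1.179616, 4.144624)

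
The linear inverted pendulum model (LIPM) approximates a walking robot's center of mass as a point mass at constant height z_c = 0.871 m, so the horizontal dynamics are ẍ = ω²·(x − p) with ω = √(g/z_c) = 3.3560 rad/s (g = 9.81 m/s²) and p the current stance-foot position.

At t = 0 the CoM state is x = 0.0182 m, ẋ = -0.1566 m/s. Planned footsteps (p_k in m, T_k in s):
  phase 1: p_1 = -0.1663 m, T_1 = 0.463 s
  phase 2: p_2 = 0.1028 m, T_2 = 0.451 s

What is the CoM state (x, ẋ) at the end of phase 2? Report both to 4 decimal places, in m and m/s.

x = 0.9481, ẋ = 2.9994

phase 1: p=-0.1663, T=0.463, ωT=1.553828, cosh=2.470489, sinh=2.259052; start (x,ẋ)=(0.018200, -0.156600) → end (x,ẋ)=(0.184092, 1.011886)
phase 2: p=0.1028, T=0.451, ωT=1.513556, cosh=2.381491, sinh=2.161365; start (x,ẋ)=(0.184092, 1.011886) → end (x,ẋ)=(0.948080, 2.999449)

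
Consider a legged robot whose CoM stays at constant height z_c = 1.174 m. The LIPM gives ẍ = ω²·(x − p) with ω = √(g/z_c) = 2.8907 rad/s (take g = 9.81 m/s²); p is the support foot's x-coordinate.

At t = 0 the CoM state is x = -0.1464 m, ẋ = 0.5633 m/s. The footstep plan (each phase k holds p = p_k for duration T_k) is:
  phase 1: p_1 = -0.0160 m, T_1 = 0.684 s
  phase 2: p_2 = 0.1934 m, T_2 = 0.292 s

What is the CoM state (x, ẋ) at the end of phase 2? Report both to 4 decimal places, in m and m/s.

phase 1: p=-0.0160, T=0.684, ωT=1.977239, cosh=3.680611, sinh=3.542160; start (x,ẋ)=(-0.146400, 0.563300) → end (x,ẋ)=(0.194296, 0.738081)
phase 2: p=0.1934, T=0.292, ωT=0.844084, cosh=1.377899, sinh=0.947948; start (x,ẋ)=(0.194296, 0.738081) → end (x,ẋ)=(0.436674, 1.019456)

x = 0.4367, ẋ = 1.0195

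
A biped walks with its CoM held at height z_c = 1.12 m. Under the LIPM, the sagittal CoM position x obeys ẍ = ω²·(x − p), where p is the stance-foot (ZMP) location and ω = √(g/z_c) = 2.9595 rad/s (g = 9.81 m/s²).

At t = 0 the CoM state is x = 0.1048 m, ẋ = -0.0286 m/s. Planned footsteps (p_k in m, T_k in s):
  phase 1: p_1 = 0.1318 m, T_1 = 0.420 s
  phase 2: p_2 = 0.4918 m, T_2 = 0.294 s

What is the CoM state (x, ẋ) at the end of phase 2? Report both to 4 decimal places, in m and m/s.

phase 1: p=0.1318, T=0.420, ωT=1.242990, cosh=1.877241, sinh=1.588720; start (x,ẋ)=(0.104800, -0.028600) → end (x,ẋ)=(0.065761, -0.180638)
phase 2: p=0.4918, T=0.294, ωT=0.870093, cosh=1.403023, sinh=0.984110; start (x,ẋ)=(0.065761, -0.180638) → end (x,ẋ)=(-0.166009, -1.494266)

x = -0.1660, ẋ = -1.4943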